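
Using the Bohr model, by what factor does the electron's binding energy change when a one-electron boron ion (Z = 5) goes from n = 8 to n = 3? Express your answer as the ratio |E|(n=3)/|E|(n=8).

|E| ∝ Z^2 · n^-2; with Z fixed, |E| ∝ n^-2.
|E|(n=3)/|E|(n=8) = (3/8)^-2 = 64/9

64/9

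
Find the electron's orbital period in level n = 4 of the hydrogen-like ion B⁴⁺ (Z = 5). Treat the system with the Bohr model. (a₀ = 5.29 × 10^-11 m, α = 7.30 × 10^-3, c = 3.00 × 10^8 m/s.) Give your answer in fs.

0.389 fs

r = n²a₀/Z = 4²·5.29 × 10^-11/5 = 1.69 × 10^-10 m
v = Zαc/n = 5·0.00730·3.00 × 10^8/4 = 2.74 × 10^6 m/s
T = 2πr/v = 3.89 × 10^-16 s = 0.389 fs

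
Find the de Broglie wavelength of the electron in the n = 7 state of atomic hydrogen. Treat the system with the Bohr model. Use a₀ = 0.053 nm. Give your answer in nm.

2.3 nm

The Bohr quantisation condition is nλ = 2πr_n.
r_n = n²a₀/Z = 2.6 nm
λ = 2πr_n/n = 2π·2.6/7 = 2.3 nm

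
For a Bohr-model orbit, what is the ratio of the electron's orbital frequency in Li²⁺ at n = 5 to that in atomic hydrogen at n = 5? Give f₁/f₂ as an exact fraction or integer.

9

f ∝ Z^2 · n^-3
f₁/f₂ = (3/1)^2 · (5/5)^-3 = 9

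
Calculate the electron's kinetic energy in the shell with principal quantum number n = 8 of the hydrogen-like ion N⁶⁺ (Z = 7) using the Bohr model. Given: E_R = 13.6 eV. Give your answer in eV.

For a Coulomb orbit the virial theorem gives K = −E_n.
E_n = −E_R·Z²/n², so K = E_R·Z²/n² = 13.6 × 7²/8² = 10.4 eV

10.4 eV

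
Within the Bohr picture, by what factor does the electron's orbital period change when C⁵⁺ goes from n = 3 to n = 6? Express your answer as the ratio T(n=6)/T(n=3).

8

T ∝ Z^-2 · n^3; with Z fixed, T ∝ n^3.
T(n=6)/T(n=3) = (6/3)^3 = 8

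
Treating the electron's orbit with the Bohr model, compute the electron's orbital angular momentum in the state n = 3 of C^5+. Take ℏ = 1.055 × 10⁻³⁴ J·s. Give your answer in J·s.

L_n = nℏ = 3 × 1.055 × 10⁻³⁴ = 3.165 × 10⁻³⁴ J·s

3.165 × 10⁻³⁴ J·s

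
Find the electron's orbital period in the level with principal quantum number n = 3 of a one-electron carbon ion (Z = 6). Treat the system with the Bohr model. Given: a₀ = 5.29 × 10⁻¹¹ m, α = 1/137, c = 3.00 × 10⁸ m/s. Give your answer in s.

r = n²a₀/Z = 3²·5.29 × 10⁻¹¹/6 = 7.94 × 10⁻¹¹ m
v = Zαc/n = 6·0.00730·3.00 × 10⁸/3 = 4.38 × 10⁶ m/s
T = 2πr/v = 1.14 × 10⁻¹⁶ s

1.14 × 10⁻¹⁶ s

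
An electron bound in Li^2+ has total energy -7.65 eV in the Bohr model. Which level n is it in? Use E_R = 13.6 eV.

E_n = −E_R Z²/n² ⇒ n² = E_R Z²/(−E_n) = 13.6 × 3² / 7.65 ≈ 16.00
n = 4

4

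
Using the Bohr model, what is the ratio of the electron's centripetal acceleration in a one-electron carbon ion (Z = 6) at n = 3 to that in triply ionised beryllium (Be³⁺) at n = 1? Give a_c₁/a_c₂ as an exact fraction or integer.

a_c ∝ Z^3 · n^-4
a_c₁/a_c₂ = (6/4)^3 · (3/1)^-4 = 1/24

1/24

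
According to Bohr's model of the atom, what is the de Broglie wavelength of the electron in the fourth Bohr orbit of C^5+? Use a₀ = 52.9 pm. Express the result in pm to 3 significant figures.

222 pm

The Bohr quantisation condition is nλ = 2πr_n.
r_n = n²a₀/Z = 141 pm
λ = 2πr_n/n = 2π·141/4 = 222 pm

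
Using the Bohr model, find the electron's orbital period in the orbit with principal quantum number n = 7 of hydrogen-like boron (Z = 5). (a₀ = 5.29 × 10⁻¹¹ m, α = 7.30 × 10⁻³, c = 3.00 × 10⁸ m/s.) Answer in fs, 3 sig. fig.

2.08 fs

r = n²a₀/Z = 7²·5.29 × 10⁻¹¹/5 = 5.18 × 10⁻¹⁰ m
v = Zαc/n = 5·0.00730·3.00 × 10⁸/7 = 1.56 × 10⁶ m/s
T = 2πr/v = 2.08 × 10⁻¹⁵ s = 2.08 fs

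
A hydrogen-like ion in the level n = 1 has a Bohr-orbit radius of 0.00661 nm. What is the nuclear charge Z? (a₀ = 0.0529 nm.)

r_n = n²a₀/Z ⇒ Z = n²a₀/r = 1² × 0.0529 / 0.00661 ≈ 8.00
Z = 8

8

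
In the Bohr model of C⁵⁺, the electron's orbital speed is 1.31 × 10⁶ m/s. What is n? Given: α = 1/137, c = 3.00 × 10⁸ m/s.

v_n = Zαc/n ⇒ n = Zαc/v = 6 × 0.00730 × 3.00 × 10⁸ / 1.31 × 10⁶ ≈ 10.03
n = 10

10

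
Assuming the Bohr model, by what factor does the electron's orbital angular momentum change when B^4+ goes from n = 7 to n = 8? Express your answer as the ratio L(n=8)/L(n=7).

L = nℏ depends only on n, so L ∝ n.
L(n=8)/L(n=7) = (8/7)^1 = 8/7

8/7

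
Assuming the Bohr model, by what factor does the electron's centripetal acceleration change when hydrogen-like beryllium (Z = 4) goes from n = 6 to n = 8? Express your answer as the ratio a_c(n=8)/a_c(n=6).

a_c ∝ Z^3 · n^-4; with Z fixed, a_c ∝ n^-4.
a_c(n=8)/a_c(n=6) = (8/6)^-4 = 81/256

81/256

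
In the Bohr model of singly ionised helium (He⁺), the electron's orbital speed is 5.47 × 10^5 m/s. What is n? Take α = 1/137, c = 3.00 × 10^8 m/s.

8

v_n = Zαc/n ⇒ n = Zαc/v = 2 × 0.00730 × 3.00 × 10^8 / 5.47 × 10^5 ≈ 8.01
n = 8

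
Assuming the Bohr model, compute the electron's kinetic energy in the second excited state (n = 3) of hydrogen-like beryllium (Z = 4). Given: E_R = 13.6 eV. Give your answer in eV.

For a Coulomb orbit the virial theorem gives K = −E_n.
E_n = −E_R·Z²/n², so K = E_R·Z²/n² = 13.6 × 4²/3² = 24.2 eV

24.2 eV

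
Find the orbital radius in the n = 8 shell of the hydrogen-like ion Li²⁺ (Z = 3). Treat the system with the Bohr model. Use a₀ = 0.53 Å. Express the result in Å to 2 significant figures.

r_n = n²a₀/Z = 8² × 0.53 / 3
    = 64 × 0.53 / 3 = 11 Å

11 Å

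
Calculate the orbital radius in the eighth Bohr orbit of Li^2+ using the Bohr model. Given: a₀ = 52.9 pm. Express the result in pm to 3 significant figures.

r_n = n²a₀/Z = 8² × 52.9 / 3
    = 64 × 52.9 / 3 = 1130 pm

1130 pm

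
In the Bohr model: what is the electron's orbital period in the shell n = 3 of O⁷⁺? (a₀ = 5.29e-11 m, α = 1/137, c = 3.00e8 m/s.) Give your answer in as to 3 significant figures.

r = n²a₀/Z = 3²·5.29e-11/8 = 5.95e-11 m
v = Zαc/n = 8·0.00730·3.00e8/3 = 5.84e6 m/s
T = 2πr/v = 6.40e-17 s = 64.0 as

64.0 as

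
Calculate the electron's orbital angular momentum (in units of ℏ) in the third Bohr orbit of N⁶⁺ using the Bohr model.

3

L_n = nℏ, so L/ℏ = n = 3.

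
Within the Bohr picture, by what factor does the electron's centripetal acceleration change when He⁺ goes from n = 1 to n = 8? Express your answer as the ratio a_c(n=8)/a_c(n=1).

a_c ∝ Z^3 · n^-4; with Z fixed, a_c ∝ n^-4.
a_c(n=8)/a_c(n=1) = (8/1)^-4 = 1/4096

1/4096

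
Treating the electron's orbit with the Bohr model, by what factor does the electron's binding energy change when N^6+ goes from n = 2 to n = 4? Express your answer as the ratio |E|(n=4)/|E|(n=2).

1/4

|E| ∝ Z^2 · n^-2; with Z fixed, |E| ∝ n^-2.
|E|(n=4)/|E|(n=2) = (4/2)^-2 = 1/4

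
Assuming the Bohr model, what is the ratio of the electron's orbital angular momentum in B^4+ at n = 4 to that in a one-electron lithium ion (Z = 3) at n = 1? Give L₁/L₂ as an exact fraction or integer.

L = nℏ is independent of Z.
L₁/L₂ = n₁/n₂ = 4/1 = 4

4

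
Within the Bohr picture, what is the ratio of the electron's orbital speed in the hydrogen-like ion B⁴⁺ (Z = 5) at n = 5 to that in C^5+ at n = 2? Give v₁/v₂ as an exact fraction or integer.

v ∝ Z^1 · n^-1
v₁/v₂ = (5/6)^1 · (5/2)^-1 = 1/3

1/3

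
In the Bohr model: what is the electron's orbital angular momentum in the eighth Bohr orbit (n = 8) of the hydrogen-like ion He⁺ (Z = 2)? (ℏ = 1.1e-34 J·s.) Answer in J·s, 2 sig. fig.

8.8e-34 J·s

L_n = nℏ = 8 × 1.1e-34 = 8.8e-34 J·s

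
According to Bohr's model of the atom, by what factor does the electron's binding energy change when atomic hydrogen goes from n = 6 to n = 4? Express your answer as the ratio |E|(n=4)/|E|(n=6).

|E| ∝ Z^2 · n^-2; with Z fixed, |E| ∝ n^-2.
|E|(n=4)/|E|(n=6) = (4/6)^-2 = 9/4

9/4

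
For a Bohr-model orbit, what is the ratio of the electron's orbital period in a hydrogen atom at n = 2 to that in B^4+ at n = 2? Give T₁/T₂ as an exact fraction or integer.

T ∝ Z^-2 · n^3
T₁/T₂ = (1/5)^-2 · (2/2)^3 = 25

25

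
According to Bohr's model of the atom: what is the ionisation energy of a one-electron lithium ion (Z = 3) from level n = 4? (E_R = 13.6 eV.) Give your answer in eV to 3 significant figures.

7.65 eV

E_n = −E_R·Z²/n² = −13.6 × 3²/4² eV = -7.65 eV
Ionisation energy = −E_n = 7.65 eV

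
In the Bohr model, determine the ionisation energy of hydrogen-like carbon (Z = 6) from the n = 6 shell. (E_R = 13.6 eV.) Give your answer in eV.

E_n = −E_R·Z²/n² = −13.6 × 6²/6² eV = -13.6 eV
Ionisation energy = −E_n = 13.6 eV

13.6 eV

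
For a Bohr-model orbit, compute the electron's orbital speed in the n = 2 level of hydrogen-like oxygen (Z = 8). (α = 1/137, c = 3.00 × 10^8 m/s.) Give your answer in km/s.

v_n = Zαc/n = 8 × 0.00730 × 3.00 × 10^8 / 2
    = 8760 km/s

8760 km/s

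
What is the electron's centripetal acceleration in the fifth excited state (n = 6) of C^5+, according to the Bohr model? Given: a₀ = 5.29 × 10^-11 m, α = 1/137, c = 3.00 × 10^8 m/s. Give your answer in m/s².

1.51 × 10^22 m/s²

r = n²a₀/Z = 3.17 × 10^-10 m, v = Zαc/n = 2.19 × 10^6 m/s
a = v²/r = (2.19 × 10^6)² / 3.17 × 10^-10 = 1.51 × 10^22 m/s²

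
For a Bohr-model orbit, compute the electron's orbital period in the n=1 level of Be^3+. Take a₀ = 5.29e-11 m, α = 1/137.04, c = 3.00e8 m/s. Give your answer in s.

9.49e-18 s

r = n²a₀/Z = 1²·5.29e-11/4 = 1.32e-11 m
v = Zαc/n = 4·0.00730·3.00e8/1 = 8.76e6 m/s
T = 2πr/v = 9.49e-18 s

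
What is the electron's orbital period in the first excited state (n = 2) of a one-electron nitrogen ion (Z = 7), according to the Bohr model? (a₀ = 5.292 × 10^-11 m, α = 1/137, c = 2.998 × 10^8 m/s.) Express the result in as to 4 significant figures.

r = n²a₀/Z = 2²·5.292 × 10^-11/7 = 3.024 × 10^-11 m
v = Zαc/n = 7·0.007299·2.998 × 10^8/2 = 7.659 × 10^6 m/s
T = 2πr/v = 2.481 × 10^-17 s = 24.81 as

24.81 as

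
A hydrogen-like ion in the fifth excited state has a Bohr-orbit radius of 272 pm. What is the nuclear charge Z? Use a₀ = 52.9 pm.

7

r_n = n²a₀/Z ⇒ Z = n²a₀/r = 6² × 52.9 / 272 ≈ 7.00
Z = 7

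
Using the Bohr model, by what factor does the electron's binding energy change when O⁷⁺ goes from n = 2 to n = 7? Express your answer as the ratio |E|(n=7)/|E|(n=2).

4/49

|E| ∝ Z^2 · n^-2; with Z fixed, |E| ∝ n^-2.
|E|(n=7)/|E|(n=2) = (7/2)^-2 = 4/49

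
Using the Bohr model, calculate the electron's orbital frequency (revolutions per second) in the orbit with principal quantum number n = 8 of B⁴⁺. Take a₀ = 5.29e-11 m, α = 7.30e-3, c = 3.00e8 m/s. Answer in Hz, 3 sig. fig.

r = n²a₀/Z = 6.77e-10 m, v = Zαc/n = 1.37e6 m/s
f = v/(2πr) = 3.22e14 Hz

3.22e14 Hz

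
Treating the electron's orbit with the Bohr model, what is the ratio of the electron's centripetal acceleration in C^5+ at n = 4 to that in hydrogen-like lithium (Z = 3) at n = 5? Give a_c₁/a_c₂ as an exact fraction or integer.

625/32

a_c ∝ Z^3 · n^-4
a_c₁/a_c₂ = (6/3)^3 · (4/5)^-4 = 625/32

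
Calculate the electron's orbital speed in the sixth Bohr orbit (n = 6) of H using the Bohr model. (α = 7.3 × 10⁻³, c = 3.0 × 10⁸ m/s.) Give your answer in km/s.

360 km/s

v_n = Zαc/n = 1 × 0.0073 × 3.0 × 10⁸ / 6
    = 360 km/s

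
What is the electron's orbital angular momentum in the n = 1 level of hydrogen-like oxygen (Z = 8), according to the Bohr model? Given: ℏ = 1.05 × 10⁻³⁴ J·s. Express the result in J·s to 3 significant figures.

1.05 × 10⁻³⁴ J·s

L_n = nℏ = 1 × 1.05 × 10⁻³⁴ = 1.05 × 10⁻³⁴ J·s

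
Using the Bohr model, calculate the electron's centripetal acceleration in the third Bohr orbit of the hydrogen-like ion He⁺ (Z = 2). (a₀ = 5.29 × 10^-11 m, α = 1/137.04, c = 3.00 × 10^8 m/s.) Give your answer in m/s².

r = n²a₀/Z = 2.38 × 10^-10 m, v = Zαc/n = 1.46 × 10^6 m/s
a = v²/r = (1.46 × 10^6)² / 2.38 × 10^-10 = 8.95 × 10^21 m/s²

8.95 × 10^21 m/s²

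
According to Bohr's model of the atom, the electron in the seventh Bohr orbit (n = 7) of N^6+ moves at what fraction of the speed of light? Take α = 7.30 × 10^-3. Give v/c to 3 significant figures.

v_n = Zαc/n, so v/c = Zα/n = 7 × 0.00730 / 7 = 0.00730

0.00730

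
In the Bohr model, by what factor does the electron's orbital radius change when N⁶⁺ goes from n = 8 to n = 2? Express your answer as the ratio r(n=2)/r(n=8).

r ∝ Z^-1 · n^2; with Z fixed, r ∝ n^2.
r(n=2)/r(n=8) = (2/8)^2 = 1/16

1/16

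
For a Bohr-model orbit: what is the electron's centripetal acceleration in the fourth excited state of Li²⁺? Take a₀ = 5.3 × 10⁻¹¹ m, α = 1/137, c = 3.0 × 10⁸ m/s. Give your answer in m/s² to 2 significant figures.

r = n²a₀/Z = 4.4 × 10⁻¹⁰ m, v = Zαc/n = 1.3 × 10⁶ m/s
a = v²/r = (1.3 × 10⁶)² / 4.4 × 10⁻¹⁰ = 3.9 × 10²¹ m/s²

3.9 × 10²¹ m/s²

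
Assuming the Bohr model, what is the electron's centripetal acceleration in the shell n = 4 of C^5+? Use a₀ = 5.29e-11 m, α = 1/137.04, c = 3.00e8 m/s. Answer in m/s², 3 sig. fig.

7.64e22 m/s²

r = n²a₀/Z = 1.41e-10 m, v = Zαc/n = 3.28e6 m/s
a = v²/r = (3.28e6)² / 1.41e-10 = 7.64e22 m/s²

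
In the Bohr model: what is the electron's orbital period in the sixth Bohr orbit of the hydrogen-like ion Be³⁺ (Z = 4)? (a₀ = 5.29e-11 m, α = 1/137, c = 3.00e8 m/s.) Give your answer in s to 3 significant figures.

2.05e-15 s

r = n²a₀/Z = 6²·5.29e-11/4 = 4.76e-10 m
v = Zαc/n = 4·0.00730·3.00e8/6 = 1.46e6 m/s
T = 2πr/v = 2.05e-15 s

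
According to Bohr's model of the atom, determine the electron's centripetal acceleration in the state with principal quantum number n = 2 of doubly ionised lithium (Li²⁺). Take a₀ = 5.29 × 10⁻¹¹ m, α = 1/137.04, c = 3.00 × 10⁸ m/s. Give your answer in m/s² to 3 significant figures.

1.53 × 10²³ m/s²

r = n²a₀/Z = 7.05 × 10⁻¹¹ m, v = Zαc/n = 3.28 × 10⁶ m/s
a = v²/r = (3.28 × 10⁶)² / 7.05 × 10⁻¹¹ = 1.53 × 10²³ m/s²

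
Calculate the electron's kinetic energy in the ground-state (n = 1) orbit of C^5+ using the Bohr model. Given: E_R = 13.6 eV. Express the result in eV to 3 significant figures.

490 eV

For a Coulomb orbit the virial theorem gives K = −E_n.
E_n = −E_R·Z²/n², so K = E_R·Z²/n² = 13.6 × 6²/1² = 490 eV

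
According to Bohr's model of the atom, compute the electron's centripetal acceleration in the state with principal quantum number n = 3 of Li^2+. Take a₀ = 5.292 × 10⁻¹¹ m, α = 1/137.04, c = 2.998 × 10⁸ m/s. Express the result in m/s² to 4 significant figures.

r = n²a₀/Z = 1.588 × 10⁻¹⁰ m, v = Zαc/n = 2.188 × 10⁶ m/s
a = v²/r = (2.188 × 10⁶)² / 1.588 × 10⁻¹⁰ = 3.015 × 10²² m/s²

3.015 × 10²² m/s²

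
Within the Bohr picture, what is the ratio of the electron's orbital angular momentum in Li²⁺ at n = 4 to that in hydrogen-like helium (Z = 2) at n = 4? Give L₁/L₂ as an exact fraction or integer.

1

L = nℏ is independent of Z.
L₁/L₂ = n₁/n₂ = 4/4 = 1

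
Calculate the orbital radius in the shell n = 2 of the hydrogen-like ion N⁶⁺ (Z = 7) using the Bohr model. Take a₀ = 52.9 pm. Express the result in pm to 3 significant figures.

r_n = n²a₀/Z = 2² × 52.9 / 7
    = 4 × 52.9 / 7 = 30.2 pm

30.2 pm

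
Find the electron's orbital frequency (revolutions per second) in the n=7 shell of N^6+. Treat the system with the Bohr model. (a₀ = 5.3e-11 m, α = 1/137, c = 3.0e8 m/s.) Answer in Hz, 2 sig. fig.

9.4e14 Hz

r = n²a₀/Z = 3.7e-10 m, v = Zαc/n = 2.2e6 m/s
f = v/(2πr) = 9.4e14 Hz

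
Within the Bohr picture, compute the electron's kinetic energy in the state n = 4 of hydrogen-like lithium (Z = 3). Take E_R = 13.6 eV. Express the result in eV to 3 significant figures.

7.65 eV

For a Coulomb orbit the virial theorem gives K = −E_n.
E_n = −E_R·Z²/n², so K = E_R·Z²/n² = 13.6 × 3²/4² = 7.65 eV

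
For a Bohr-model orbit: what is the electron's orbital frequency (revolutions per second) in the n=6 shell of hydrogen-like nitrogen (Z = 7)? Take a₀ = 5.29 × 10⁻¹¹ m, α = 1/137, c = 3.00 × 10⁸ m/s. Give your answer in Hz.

r = n²a₀/Z = 2.72 × 10⁻¹⁰ m, v = Zαc/n = 2.55 × 10⁶ m/s
f = v/(2πr) = 1.49 × 10¹⁵ Hz

1.49 × 10¹⁵ Hz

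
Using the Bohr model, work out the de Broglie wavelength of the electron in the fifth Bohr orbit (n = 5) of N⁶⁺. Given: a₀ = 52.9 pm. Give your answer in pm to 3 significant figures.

237 pm

The Bohr quantisation condition is nλ = 2πr_n.
r_n = n²a₀/Z = 189 pm
λ = 2πr_n/n = 2π·189/5 = 237 pm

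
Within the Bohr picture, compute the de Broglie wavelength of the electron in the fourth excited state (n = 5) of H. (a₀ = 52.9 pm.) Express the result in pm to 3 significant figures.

The Bohr quantisation condition is nλ = 2πr_n.
r_n = n²a₀/Z = 1320 pm
λ = 2πr_n/n = 2π·1320/5 = 1660 pm

1660 pm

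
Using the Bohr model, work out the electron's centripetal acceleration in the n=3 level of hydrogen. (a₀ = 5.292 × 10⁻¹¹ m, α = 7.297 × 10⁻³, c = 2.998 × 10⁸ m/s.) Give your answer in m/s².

1.116 × 10²¹ m/s²

r = n²a₀/Z = 4.763 × 10⁻¹⁰ m, v = Zαc/n = 7.292 × 10⁵ m/s
a = v²/r = (7.292 × 10⁵)² / 4.763 × 10⁻¹⁰ = 1.116 × 10²¹ m/s²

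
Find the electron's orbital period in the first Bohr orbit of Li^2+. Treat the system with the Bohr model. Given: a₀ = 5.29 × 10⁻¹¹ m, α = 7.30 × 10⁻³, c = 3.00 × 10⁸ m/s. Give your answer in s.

1.69 × 10⁻¹⁷ s

r = n²a₀/Z = 1²·5.29 × 10⁻¹¹/3 = 1.76 × 10⁻¹¹ m
v = Zαc/n = 3·0.00730·3.00 × 10⁸/1 = 6.57 × 10⁶ m/s
T = 2πr/v = 1.69 × 10⁻¹⁷ s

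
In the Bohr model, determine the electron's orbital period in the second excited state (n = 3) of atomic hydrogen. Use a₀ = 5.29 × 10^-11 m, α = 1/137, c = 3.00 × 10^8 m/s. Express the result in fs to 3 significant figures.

4.10 fs

r = n²a₀/Z = 3²·5.29 × 10^-11/1 = 4.76 × 10^-10 m
v = Zαc/n = 1·0.00730·3.00 × 10^8/3 = 7.30 × 10^5 m/s
T = 2πr/v = 4.10 × 10^-15 s = 4.10 fs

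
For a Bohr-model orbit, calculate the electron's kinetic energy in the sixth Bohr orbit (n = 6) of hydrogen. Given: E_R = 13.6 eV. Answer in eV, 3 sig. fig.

For a Coulomb orbit the virial theorem gives K = −E_n.
E_n = −E_R·Z²/n², so K = E_R·Z²/n² = 13.6 × 1²/6² = 0.378 eV

0.378 eV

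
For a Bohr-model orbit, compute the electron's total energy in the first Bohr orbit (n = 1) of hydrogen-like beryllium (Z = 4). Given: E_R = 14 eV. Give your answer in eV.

E_n = −E_R·Z²/n² = −14 × 4²/1² = -220 eV

-220 eV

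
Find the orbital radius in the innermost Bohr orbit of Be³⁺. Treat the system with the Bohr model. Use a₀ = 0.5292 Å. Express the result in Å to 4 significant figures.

0.1323 Å

r_n = n²a₀/Z = 1² × 0.5292 / 4
    = 1 × 0.5292 / 4 = 0.1323 Å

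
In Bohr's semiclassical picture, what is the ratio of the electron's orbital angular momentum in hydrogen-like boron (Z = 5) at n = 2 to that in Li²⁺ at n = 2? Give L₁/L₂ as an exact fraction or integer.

1

L = nℏ is independent of Z.
L₁/L₂ = n₁/n₂ = 2/2 = 1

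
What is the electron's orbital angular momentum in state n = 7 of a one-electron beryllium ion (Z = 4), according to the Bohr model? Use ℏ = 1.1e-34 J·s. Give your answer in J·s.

L_n = nℏ = 7 × 1.1e-34 = 7.7e-34 J·s

7.7e-34 J·s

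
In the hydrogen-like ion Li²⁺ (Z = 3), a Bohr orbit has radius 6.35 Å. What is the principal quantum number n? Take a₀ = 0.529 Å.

r_n = n²a₀/Z ⇒ n² = rZ/a₀ = 6.35 × 3 / 0.529 ≈ 36.01
n = 6

6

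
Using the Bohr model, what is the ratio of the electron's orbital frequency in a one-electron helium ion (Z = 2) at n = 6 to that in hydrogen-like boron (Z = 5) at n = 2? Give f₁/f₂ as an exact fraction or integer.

f ∝ Z^2 · n^-3
f₁/f₂ = (2/5)^2 · (6/2)^-3 = 4/675

4/675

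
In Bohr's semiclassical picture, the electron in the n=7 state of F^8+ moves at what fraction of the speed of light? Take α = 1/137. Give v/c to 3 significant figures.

0.00938

v_n = Zαc/n, so v/c = Zα/n = 9 × 0.00730 / 7 = 0.00938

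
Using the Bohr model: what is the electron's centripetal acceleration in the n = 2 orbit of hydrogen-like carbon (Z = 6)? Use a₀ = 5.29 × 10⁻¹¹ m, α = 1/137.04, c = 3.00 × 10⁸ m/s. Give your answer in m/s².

1.22 × 10²⁴ m/s²

r = n²a₀/Z = 3.53 × 10⁻¹¹ m, v = Zαc/n = 6.57 × 10⁶ m/s
a = v²/r = (6.57 × 10⁶)² / 3.53 × 10⁻¹¹ = 1.22 × 10²⁴ m/s²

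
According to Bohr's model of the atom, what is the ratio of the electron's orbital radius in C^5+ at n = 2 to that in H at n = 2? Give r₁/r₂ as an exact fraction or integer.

r ∝ Z^-1 · n^2
r₁/r₂ = (6/1)^-1 · (2/2)^2 = 1/6

1/6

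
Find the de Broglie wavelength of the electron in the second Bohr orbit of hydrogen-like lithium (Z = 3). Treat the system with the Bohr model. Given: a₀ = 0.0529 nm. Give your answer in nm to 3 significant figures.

0.222 nm

The Bohr quantisation condition is nλ = 2πr_n.
r_n = n²a₀/Z = 0.0705 nm
λ = 2πr_n/n = 2π·0.0705/2 = 0.222 nm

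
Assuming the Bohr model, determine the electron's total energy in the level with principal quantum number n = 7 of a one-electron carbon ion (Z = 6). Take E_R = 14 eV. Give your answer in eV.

E_n = −E_R·Z²/n² = −14 × 6²/7² = -10 eV

-10 eV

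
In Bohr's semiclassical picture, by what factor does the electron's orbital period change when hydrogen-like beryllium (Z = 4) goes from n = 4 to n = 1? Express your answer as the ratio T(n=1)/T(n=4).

1/64

T ∝ Z^-2 · n^3; with Z fixed, T ∝ n^3.
T(n=1)/T(n=4) = (1/4)^3 = 1/64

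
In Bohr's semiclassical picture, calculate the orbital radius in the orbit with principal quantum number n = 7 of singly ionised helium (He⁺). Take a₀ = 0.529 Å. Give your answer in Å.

13.0 Å

r_n = n²a₀/Z = 7² × 0.529 / 2
    = 49 × 0.529 / 2 = 13.0 Å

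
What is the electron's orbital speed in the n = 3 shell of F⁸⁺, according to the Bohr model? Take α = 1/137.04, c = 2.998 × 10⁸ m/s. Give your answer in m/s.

6.563 × 10⁶ m/s

v_n = Zαc/n = 9 × 0.007297 × 2.998 × 10⁸ / 3
    = 6.563 × 10⁶ m/s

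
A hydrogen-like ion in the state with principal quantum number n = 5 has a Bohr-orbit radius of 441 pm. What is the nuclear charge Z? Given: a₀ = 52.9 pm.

3

r_n = n²a₀/Z ⇒ Z = n²a₀/r = 5² × 52.9 / 441 ≈ 3.00
Z = 3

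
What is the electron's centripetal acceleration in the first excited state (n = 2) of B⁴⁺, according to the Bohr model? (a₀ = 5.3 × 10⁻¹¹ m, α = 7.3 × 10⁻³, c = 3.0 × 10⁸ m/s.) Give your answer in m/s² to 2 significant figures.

r = n²a₀/Z = 4.2 × 10⁻¹¹ m, v = Zαc/n = 5.5 × 10⁶ m/s
a = v²/r = (5.5 × 10⁶)² / 4.2 × 10⁻¹¹ = 7.1 × 10²³ m/s²

7.1 × 10²³ m/s²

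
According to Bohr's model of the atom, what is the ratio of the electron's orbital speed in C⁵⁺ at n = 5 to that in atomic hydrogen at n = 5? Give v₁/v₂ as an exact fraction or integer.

6

v ∝ Z^1 · n^-1
v₁/v₂ = (6/1)^1 · (5/5)^-1 = 6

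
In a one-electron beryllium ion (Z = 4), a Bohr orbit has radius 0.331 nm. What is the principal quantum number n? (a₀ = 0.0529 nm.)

r_n = n²a₀/Z ⇒ n² = rZ/a₀ = 0.331 × 4 / 0.0529 ≈ 25.03
n = 5

5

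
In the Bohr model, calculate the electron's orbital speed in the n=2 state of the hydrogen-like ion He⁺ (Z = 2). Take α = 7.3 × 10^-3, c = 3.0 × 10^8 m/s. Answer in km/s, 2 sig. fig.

v_n = Zαc/n = 2 × 0.0073 × 3.0 × 10^8 / 2
    = 2200 km/s

2200 km/s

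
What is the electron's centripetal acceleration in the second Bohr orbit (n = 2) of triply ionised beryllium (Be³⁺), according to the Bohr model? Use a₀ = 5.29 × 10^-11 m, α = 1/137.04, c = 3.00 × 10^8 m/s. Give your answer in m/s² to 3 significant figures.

3.62 × 10^23 m/s²

r = n²a₀/Z = 5.29 × 10^-11 m, v = Zαc/n = 4.38 × 10^6 m/s
a = v²/r = (4.38 × 10^6)² / 5.29 × 10^-11 = 3.62 × 10^23 m/s²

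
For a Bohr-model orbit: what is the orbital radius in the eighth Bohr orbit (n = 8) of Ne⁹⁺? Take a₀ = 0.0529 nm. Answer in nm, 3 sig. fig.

0.339 nm

r_n = n²a₀/Z = 8² × 0.0529 / 10
    = 64 × 0.0529 / 10 = 0.339 nm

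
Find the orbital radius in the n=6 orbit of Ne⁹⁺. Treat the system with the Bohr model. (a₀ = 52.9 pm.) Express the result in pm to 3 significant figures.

190 pm

r_n = n²a₀/Z = 6² × 52.9 / 10
    = 36 × 52.9 / 10 = 190 pm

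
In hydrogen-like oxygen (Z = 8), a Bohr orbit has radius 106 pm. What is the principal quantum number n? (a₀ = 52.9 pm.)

r_n = n²a₀/Z ⇒ n² = rZ/a₀ = 106 × 8 / 52.9 ≈ 16.03
n = 4

4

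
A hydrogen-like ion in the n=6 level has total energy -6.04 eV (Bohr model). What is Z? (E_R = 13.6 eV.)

E_n = −E_R Z²/n² ⇒ Z² = −E_n n²/E_R = 6.04 × 6² / 13.6 ≈ 15.99
Z = 4

4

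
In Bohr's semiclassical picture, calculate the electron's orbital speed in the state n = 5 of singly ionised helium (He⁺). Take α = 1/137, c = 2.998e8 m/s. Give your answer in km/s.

v_n = Zαc/n = 2 × 0.007299 × 2.998e8 / 5
    = 875.3 km/s

875.3 km/s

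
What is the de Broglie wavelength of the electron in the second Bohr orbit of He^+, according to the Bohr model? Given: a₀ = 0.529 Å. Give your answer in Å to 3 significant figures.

3.32 Å

The Bohr quantisation condition is nλ = 2πr_n.
r_n = n²a₀/Z = 1.06 Å
λ = 2πr_n/n = 2π·1.06/2 = 3.32 Å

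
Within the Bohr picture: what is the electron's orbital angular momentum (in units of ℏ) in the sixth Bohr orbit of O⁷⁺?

L_n = nℏ, so L/ℏ = n = 6.

6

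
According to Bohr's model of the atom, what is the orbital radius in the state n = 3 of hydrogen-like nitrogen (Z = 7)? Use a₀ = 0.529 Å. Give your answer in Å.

r_n = n²a₀/Z = 3² × 0.529 / 7
    = 9 × 0.529 / 7 = 0.680 Å

0.680 Å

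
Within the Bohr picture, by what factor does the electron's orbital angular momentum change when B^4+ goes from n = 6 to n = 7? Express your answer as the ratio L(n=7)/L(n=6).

7/6

L = nℏ depends only on n, so L ∝ n.
L(n=7)/L(n=6) = (7/6)^1 = 7/6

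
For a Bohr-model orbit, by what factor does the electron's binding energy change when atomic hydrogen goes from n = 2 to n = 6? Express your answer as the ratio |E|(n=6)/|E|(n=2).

1/9

|E| ∝ Z^2 · n^-2; with Z fixed, |E| ∝ n^-2.
|E|(n=6)/|E|(n=2) = (6/2)^-2 = 1/9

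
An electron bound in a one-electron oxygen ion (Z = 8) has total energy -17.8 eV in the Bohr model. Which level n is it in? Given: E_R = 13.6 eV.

E_n = −E_R Z²/n² ⇒ n² = E_R Z²/(−E_n) = 13.6 × 8² / 17.8 ≈ 48.90
n = 7

7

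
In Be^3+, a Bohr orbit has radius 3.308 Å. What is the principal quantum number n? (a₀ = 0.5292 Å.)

r_n = n²a₀/Z ⇒ n² = rZ/a₀ = 3.308 × 4 / 0.5292 ≈ 25.00
n = 5

5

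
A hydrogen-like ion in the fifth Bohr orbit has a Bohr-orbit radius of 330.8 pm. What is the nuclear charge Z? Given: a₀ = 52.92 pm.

r_n = n²a₀/Z ⇒ Z = n²a₀/r = 5² × 52.92 / 330.8 ≈ 4.00
Z = 4

4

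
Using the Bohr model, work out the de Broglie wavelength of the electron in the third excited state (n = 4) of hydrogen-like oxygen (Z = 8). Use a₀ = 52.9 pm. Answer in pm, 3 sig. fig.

166 pm

The Bohr quantisation condition is nλ = 2πr_n.
r_n = n²a₀/Z = 106 pm
λ = 2πr_n/n = 2π·106/4 = 166 pm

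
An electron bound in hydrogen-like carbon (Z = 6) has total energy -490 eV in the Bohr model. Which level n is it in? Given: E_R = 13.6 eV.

1

E_n = −E_R Z²/n² ⇒ n² = E_R Z²/(−E_n) = 13.6 × 6² / 490 ≈ 1.00
n = 1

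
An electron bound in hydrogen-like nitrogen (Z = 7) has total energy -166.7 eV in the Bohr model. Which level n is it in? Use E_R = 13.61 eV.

E_n = −E_R Z²/n² ⇒ n² = E_R Z²/(−E_n) = 13.61 × 7² / 166.7 ≈ 4.00
n = 2

2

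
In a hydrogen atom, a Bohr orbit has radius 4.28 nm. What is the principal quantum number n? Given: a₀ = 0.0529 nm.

9

r_n = n²a₀/Z ⇒ n² = rZ/a₀ = 4.28 × 1 / 0.0529 ≈ 80.91
n = 9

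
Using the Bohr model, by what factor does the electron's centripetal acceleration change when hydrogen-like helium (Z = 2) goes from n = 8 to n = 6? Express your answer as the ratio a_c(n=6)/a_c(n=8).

a_c ∝ Z^3 · n^-4; with Z fixed, a_c ∝ n^-4.
a_c(n=6)/a_c(n=8) = (6/8)^-4 = 256/81

256/81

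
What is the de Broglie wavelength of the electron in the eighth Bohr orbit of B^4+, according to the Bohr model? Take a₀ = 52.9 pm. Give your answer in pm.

The Bohr quantisation condition is nλ = 2πr_n.
r_n = n²a₀/Z = 677 pm
λ = 2πr_n/n = 2π·677/8 = 532 pm

532 pm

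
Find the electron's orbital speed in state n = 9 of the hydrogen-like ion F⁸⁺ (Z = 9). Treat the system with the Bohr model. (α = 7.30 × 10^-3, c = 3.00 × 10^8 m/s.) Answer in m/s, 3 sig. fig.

2.19 × 10^6 m/s

v_n = Zαc/n = 9 × 0.00730 × 3.00 × 10^8 / 9
    = 2.19 × 10^6 m/s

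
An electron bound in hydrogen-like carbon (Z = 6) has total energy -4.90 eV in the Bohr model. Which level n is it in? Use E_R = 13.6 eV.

10

E_n = −E_R Z²/n² ⇒ n² = E_R Z²/(−E_n) = 13.6 × 6² / 4.90 ≈ 99.92
n = 10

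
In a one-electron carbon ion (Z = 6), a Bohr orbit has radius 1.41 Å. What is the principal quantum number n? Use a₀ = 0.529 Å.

4

r_n = n²a₀/Z ⇒ n² = rZ/a₀ = 1.41 × 6 / 0.529 ≈ 15.99
n = 4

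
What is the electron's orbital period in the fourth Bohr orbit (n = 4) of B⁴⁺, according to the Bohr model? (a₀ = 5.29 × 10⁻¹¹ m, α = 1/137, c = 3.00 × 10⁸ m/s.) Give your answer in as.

389 as

r = n²a₀/Z = 4²·5.29 × 10⁻¹¹/5 = 1.69 × 10⁻¹⁰ m
v = Zαc/n = 5·0.00730·3.00 × 10⁸/4 = 2.74 × 10⁶ m/s
T = 2πr/v = 3.89 × 10⁻¹⁶ s = 389 as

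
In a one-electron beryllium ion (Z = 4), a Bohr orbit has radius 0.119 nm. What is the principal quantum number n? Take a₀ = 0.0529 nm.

3

r_n = n²a₀/Z ⇒ n² = rZ/a₀ = 0.119 × 4 / 0.0529 ≈ 9.00
n = 3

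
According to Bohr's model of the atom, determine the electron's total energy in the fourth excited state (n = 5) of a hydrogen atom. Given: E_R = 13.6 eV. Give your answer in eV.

-0.544 eV

E_n = −E_R·Z²/n² = −13.6 × 1²/5² = -0.544 eV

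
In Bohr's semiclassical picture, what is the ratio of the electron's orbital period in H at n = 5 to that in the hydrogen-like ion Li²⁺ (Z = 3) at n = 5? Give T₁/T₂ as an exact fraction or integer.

T ∝ Z^-2 · n^3
T₁/T₂ = (1/3)^-2 · (5/5)^3 = 9

9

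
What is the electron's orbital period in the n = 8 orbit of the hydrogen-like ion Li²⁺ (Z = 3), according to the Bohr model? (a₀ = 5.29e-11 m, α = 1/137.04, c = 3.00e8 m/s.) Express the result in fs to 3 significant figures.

8.64 fs

r = n²a₀/Z = 8²·5.29e-11/3 = 1.13e-9 m
v = Zαc/n = 3·0.00730·3.00e8/8 = 8.21e5 m/s
T = 2πr/v = 8.64e-15 s = 8.64 fs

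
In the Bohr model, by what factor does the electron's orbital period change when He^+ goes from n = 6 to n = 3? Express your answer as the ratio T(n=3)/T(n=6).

1/8

T ∝ Z^-2 · n^3; with Z fixed, T ∝ n^3.
T(n=3)/T(n=6) = (3/6)^3 = 1/8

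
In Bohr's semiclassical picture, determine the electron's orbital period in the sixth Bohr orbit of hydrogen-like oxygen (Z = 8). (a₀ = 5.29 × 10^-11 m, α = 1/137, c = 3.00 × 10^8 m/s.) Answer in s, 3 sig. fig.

r = n²a₀/Z = 6²·5.29 × 10^-11/8 = 2.38 × 10^-10 m
v = Zαc/n = 8·0.00730·3.00 × 10^8/6 = 2.92 × 10^6 m/s
T = 2πr/v = 5.12 × 10^-16 s

5.12 × 10^-16 s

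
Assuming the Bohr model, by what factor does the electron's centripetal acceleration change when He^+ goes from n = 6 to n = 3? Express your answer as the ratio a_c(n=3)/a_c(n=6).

a_c ∝ Z^3 · n^-4; with Z fixed, a_c ∝ n^-4.
a_c(n=3)/a_c(n=6) = (3/6)^-4 = 16

16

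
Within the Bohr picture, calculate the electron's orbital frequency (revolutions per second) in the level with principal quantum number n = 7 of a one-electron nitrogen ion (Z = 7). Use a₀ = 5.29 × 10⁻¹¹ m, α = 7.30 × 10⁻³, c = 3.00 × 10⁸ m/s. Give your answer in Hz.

9.41 × 10¹⁴ Hz

r = n²a₀/Z = 3.70 × 10⁻¹⁰ m, v = Zαc/n = 2.19 × 10⁶ m/s
f = v/(2πr) = 9.41 × 10¹⁴ Hz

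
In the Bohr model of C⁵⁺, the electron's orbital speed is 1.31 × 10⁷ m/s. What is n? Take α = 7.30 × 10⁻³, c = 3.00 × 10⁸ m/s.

v_n = Zαc/n ⇒ n = Zαc/v = 6 × 0.00730 × 3.00 × 10⁸ / 1.31 × 10⁷ ≈ 1.00
n = 1

1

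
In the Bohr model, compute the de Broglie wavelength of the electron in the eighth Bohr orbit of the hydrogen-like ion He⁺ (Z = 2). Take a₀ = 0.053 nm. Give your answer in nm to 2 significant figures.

1.3 nm

The Bohr quantisation condition is nλ = 2πr_n.
r_n = n²a₀/Z = 1.7 nm
λ = 2πr_n/n = 2π·1.7/8 = 1.3 nm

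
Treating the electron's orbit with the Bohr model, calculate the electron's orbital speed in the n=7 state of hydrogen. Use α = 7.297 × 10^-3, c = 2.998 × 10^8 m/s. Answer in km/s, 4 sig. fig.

v_n = Zαc/n = 1 × 0.007297 × 2.998 × 10^8 / 7
    = 312.5 km/s

312.5 km/s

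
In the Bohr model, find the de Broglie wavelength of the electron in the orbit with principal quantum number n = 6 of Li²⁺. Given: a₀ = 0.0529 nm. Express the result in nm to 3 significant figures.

0.665 nm

The Bohr quantisation condition is nλ = 2πr_n.
r_n = n²a₀/Z = 0.635 nm
λ = 2πr_n/n = 2π·0.635/6 = 0.665 nm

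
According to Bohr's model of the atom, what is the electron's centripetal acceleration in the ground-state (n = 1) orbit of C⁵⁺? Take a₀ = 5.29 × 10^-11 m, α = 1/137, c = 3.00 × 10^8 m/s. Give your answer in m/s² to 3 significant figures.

r = n²a₀/Z = 8.82 × 10^-12 m, v = Zαc/n = 1.31 × 10^7 m/s
a = v²/r = (1.31 × 10^7)² / 8.82 × 10^-12 = 1.96 × 10^25 m/s²

1.96 × 10^25 m/s²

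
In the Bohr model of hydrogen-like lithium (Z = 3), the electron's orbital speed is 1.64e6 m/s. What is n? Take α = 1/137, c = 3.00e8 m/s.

v_n = Zαc/n ⇒ n = Zαc/v = 3 × 0.00730 × 3.00e8 / 1.64e6 ≈ 4.01
n = 4

4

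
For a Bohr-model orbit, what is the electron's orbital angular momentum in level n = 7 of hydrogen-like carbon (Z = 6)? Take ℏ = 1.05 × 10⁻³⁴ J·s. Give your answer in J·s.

7.35 × 10⁻³⁴ J·s

L_n = nℏ = 7 × 1.05 × 10⁻³⁴ = 7.35 × 10⁻³⁴ J·s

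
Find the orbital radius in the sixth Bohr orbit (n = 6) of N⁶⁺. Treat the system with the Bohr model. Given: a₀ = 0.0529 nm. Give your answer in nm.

0.272 nm

r_n = n²a₀/Z = 6² × 0.0529 / 7
    = 36 × 0.0529 / 7 = 0.272 nm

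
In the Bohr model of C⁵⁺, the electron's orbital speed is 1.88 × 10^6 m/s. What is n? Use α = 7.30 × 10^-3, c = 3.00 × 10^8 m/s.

v_n = Zαc/n ⇒ n = Zαc/v = 6 × 0.00730 × 3.00 × 10^8 / 1.88 × 10^6 ≈ 6.99
n = 7

7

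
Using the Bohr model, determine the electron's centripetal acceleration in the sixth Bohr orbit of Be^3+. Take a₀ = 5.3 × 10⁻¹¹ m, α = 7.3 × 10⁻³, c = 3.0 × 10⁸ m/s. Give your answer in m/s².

r = n²a₀/Z = 4.8 × 10⁻¹⁰ m, v = Zαc/n = 1.5 × 10⁶ m/s
a = v²/r = (1.5 × 10⁶)² / 4.8 × 10⁻¹⁰ = 4.5 × 10²¹ m/s²

4.5 × 10²¹ m/s²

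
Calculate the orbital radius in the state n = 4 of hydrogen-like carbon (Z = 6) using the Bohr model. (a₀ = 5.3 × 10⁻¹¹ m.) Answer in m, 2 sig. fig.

1.4 × 10⁻¹⁰ m

r_n = n²a₀/Z = 4² × 5.3 × 10⁻¹¹ / 6
    = 16 × 5.3 × 10⁻¹¹ / 6 = 1.4 × 10⁻¹⁰ m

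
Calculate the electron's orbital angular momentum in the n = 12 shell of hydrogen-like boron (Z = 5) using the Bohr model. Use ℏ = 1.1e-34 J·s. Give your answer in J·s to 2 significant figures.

L_n = nℏ = 12 × 1.1e-34 = 1.3e-33 J·s

1.3e-33 J·s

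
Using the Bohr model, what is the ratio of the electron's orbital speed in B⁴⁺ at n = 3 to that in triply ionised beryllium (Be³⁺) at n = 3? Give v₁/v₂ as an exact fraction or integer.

v ∝ Z^1 · n^-1
v₁/v₂ = (5/4)^1 · (3/3)^-1 = 5/4

5/4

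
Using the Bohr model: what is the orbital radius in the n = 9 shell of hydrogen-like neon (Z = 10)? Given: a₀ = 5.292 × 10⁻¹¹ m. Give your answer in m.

4.287 × 10⁻¹⁰ m

r_n = n²a₀/Z = 9² × 5.292 × 10⁻¹¹ / 10
    = 81 × 5.292 × 10⁻¹¹ / 10 = 4.287 × 10⁻¹⁰ m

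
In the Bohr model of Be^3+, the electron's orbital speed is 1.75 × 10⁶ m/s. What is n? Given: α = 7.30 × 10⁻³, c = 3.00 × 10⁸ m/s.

v_n = Zαc/n ⇒ n = Zαc/v = 4 × 0.00730 × 3.00 × 10⁸ / 1.75 × 10⁶ ≈ 5.01
n = 5

5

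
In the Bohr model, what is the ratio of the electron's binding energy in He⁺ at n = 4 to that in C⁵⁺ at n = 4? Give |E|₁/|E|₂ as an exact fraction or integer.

|E| ∝ Z^2 · n^-2
|E|₁/|E|₂ = (2/6)^2 · (4/4)^-2 = 1/9

1/9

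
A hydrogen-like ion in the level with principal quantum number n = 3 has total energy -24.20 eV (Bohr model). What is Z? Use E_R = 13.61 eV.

E_n = −E_R Z²/n² ⇒ Z² = −E_n n²/E_R = 24.20 × 3² / 13.61 ≈ 16.00
Z = 4

4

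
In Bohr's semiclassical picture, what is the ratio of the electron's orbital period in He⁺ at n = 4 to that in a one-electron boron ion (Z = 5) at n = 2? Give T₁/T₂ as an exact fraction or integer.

50

T ∝ Z^-2 · n^3
T₁/T₂ = (2/5)^-2 · (4/2)^3 = 50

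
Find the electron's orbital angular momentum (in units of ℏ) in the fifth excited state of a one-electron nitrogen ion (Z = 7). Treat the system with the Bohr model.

6

L_n = nℏ, so L/ℏ = n = 6.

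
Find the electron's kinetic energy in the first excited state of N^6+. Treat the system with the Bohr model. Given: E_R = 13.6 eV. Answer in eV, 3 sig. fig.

For a Coulomb orbit the virial theorem gives K = −E_n.
E_n = −E_R·Z²/n², so K = E_R·Z²/n² = 13.6 × 7²/2² = 167 eV

167 eV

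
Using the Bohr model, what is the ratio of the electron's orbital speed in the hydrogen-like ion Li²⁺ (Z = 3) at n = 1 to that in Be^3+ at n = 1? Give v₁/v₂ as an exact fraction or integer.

v ∝ Z^1 · n^-1
v₁/v₂ = (3/4)^1 · (1/1)^-1 = 3/4

3/4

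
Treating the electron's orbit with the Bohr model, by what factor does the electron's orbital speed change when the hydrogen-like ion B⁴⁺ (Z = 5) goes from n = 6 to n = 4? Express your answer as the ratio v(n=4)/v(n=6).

v ∝ Z^1 · n^-1; with Z fixed, v ∝ n^-1.
v(n=4)/v(n=6) = (4/6)^-1 = 3/2

3/2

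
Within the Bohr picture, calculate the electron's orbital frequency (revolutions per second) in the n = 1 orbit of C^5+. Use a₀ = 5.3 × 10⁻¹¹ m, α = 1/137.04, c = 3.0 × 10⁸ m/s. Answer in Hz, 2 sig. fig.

2.4 × 10¹⁷ Hz

r = n²a₀/Z = 8.8 × 10⁻¹² m, v = Zαc/n = 1.3 × 10⁷ m/s
f = v/(2πr) = 2.4 × 10¹⁷ Hz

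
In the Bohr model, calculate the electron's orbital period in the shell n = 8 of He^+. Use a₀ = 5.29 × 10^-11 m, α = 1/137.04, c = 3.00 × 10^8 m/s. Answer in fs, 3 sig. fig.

r = n²a₀/Z = 8²·5.29 × 10^-11/2 = 1.69 × 10^-9 m
v = Zαc/n = 2·0.00730·3.00 × 10^8/8 = 5.47 × 10^5 m/s
T = 2πr/v = 1.94 × 10^-14 s = 19.4 fs

19.4 fs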